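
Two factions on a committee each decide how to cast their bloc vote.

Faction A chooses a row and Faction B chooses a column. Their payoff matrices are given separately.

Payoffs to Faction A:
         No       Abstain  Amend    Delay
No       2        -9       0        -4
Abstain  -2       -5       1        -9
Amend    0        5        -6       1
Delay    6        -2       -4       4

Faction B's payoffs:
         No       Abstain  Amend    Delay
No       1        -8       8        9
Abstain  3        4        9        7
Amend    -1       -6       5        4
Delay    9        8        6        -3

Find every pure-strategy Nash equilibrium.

For each player, find the best response to each opponent profile; mutual best responses are the pure NE.
Faction A against No: payoffs 2, -2, 0, 6 → best response Delay.
Faction A against Abstain: payoffs -9, -5, 5, -2 → best response Amend.
Faction A against Amend: payoffs 0, 1, -6, -4 → best response Abstain.
Faction A against Delay: payoffs -4, -9, 1, 4 → best response Delay.
Faction B against No: payoffs 1, -8, 8, 9 → best response Delay.
Faction B against Abstain: payoffs 3, 4, 9, 7 → best response Amend.
Faction B against Amend: payoffs -1, -6, 5, 4 → best response Amend.
Faction B against Delay: payoffs 9, 8, 6, -3 → best response No.
Mutual best responses: (Abstain, Amend); (Delay, No).

The pure Nash equilibria are (Abstain, Amend) and (Delay, No).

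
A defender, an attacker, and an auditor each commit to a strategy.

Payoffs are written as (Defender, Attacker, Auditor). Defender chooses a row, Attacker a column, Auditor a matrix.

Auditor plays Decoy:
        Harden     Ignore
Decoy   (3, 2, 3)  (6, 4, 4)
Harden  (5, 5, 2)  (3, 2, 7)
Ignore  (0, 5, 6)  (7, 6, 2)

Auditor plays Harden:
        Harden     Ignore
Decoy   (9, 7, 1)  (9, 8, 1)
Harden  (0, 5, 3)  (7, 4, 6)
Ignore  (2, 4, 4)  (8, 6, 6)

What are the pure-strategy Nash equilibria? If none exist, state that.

none

Defender against (Harden, Decoy): payoffs 3, 5, 0 → best response Harden.
Defender against (Harden, Harden): payoffs 9, 0, 2 → best response Decoy.
Defender against (Ignore, Decoy): payoffs 6, 3, 7 → best response Ignore.
Defender against (Ignore, Harden): payoffs 9, 7, 8 → best response Decoy.
Attacker against (Decoy, Decoy): payoffs 2, 4 → best response Ignore.
Attacker against (Decoy, Harden): payoffs 7, 8 → best response Ignore.
Attacker against (Harden, Decoy): payoffs 5, 2 → best response Harden.
Attacker against (Harden, Harden): payoffs 5, 4 → best response Harden.
Attacker against (Ignore, Decoy): payoffs 5, 6 → best response Ignore.
Attacker against (Ignore, Harden): payoffs 4, 6 → best response Ignore.
Auditor against (Decoy, Harden): payoffs 3, 1 → best response Decoy.
Auditor against (Decoy, Ignore): payoffs 4, 1 → best response Decoy.
Auditor against (Harden, Harden): payoffs 2, 3 → best response Harden.
Auditor against (Harden, Ignore): payoffs 7, 6 → best response Decoy.
Auditor against (Ignore, Harden): payoffs 6, 4 → best response Decoy.
Auditor against (Ignore, Ignore): payoffs 2, 6 → best response Harden.
No profile is a mutual best response for all players.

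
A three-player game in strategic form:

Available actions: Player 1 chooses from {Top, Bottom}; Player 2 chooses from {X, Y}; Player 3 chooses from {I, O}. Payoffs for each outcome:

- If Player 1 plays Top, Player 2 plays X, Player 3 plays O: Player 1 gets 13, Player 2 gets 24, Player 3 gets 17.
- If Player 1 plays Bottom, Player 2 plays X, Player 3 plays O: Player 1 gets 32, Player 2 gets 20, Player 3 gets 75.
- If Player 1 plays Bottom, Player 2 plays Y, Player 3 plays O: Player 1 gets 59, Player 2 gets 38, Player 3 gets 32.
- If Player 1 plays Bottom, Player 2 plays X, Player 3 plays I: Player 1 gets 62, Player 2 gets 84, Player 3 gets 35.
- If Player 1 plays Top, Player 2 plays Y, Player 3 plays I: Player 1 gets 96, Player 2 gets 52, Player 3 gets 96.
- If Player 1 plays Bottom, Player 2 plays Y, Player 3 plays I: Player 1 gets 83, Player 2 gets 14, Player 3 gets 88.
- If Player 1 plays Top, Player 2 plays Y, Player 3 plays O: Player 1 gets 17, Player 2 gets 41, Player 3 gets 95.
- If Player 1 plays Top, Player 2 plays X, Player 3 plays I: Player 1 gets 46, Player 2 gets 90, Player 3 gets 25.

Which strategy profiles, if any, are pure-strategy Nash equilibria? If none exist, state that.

There is no pure-strategy Nash equilibrium.

Mark each player's best response to every combination of opponents' strategies; a profile where every player is best-responding is a pure Nash equilibrium.
Player 1 against (X, I): payoffs 46, 62 → best response Bottom.
Player 1 against (X, O): payoffs 13, 32 → best response Bottom.
Player 1 against (Y, I): payoffs 96, 83 → best response Top.
Player 1 against (Y, O): payoffs 17, 59 → best response Bottom.
Player 2 against (Top, I): payoffs 90, 52 → best response X.
Player 2 against (Top, O): payoffs 24, 41 → best response Y.
Player 2 against (Bottom, I): payoffs 84, 14 → best response X.
Player 2 against (Bottom, O): payoffs 20, 38 → best response Y.
Player 3 against (Top, X): payoffs 25, 17 → best response I.
Player 3 against (Top, Y): payoffs 96, 95 → best response I.
Player 3 against (Bottom, X): payoffs 35, 75 → best response O.
Player 3 against (Bottom, Y): payoffs 88, 32 → best response I.
No profile is a mutual best response for all players.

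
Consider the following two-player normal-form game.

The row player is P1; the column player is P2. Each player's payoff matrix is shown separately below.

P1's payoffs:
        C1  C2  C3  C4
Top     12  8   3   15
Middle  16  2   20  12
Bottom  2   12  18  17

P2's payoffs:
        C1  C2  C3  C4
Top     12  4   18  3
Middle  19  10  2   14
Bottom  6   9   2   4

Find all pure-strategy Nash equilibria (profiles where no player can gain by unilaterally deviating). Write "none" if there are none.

(Top, C1): P1 can switch to Middle (12 → 16). Not NE.
(Top, C2): P1 can switch to Bottom (8 → 12). Not NE.
(Top, C3): P1 can switch to Middle (3 → 20). Not NE.
(Top, C4): P1 can switch to Bottom (15 → 17). Not NE.
(Middle, C1): P1 gets 16, best alternative 12; P2 gets 19, best alternative 14. No profitable deviation — NE.
(Middle, C2): P1 can switch to Top (2 → 8). Not NE.
(Middle, C3): P2 can switch to C1 (2 → 19). Not NE.
(Middle, C4): P1 can switch to Top (12 → 15). Not NE.
(Bottom, C1): P1 can switch to Top (2 → 12). Not NE.
(Bottom, C2): P1 gets 12, best alternative 8; P2 gets 9, best alternative 6. No profitable deviation — NE.
(The remaining 2 profiles each have a profitable deviation by the same check.)

Pure-strategy Nash equilibria: (Middle, C1) and (Bottom, C2)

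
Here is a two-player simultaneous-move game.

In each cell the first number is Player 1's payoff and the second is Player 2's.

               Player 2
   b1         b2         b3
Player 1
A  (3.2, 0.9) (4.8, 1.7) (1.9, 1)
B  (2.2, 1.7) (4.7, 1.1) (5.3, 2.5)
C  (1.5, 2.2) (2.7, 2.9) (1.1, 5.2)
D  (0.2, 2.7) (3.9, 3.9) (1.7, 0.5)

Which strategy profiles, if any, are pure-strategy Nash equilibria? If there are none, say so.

For each player, find the best response to each opponent profile; mutual best responses are the pure NE.
Player 1 against b1: payoffs 3.2, 2.2, 1.5, 0.2 → best response A.
Player 1 against b2: payoffs 4.8, 4.7, 2.7, 3.9 → best response A.
Player 1 against b3: payoffs 1.9, 5.3, 1.1, 1.7 → best response B.
Player 2 against A: payoffs 0.9, 1.7, 1 → best response b2.
Player 2 against B: payoffs 1.7, 1.1, 2.5 → best response b3.
Player 2 against C: payoffs 2.2, 2.9, 5.2 → best response b3.
Player 2 against D: payoffs 2.7, 3.9, 0.5 → best response b2.
Mutual best responses: (A, b2); (B, b3).

The pure Nash equilibria are (A, b2); (B, b3).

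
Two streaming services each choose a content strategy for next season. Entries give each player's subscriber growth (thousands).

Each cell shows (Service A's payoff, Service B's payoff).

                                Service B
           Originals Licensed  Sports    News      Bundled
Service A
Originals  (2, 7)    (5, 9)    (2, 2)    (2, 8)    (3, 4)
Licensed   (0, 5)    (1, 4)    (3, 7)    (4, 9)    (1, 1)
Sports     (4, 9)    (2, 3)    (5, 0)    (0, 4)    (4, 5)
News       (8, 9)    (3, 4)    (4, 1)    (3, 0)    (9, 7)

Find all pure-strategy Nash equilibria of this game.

(Originals, Originals): Service A can switch to Sports (2 → 4). Not NE.
(Originals, Licensed): Service A gets 5, best alternative 3; Service B gets 9, best alternative 8. No profitable deviation — NE.
(Originals, Sports): Service A can switch to Licensed (2 → 3). Not NE.
(Originals, News): Service A can switch to Licensed (2 → 4). Not NE.
(Originals, Bundled): Service A can switch to Sports (3 → 4). Not NE.
(Licensed, Originals): Service A can switch to Originals (0 → 2). Not NE.
(Licensed, Licensed): Service A can switch to Originals (1 → 5). Not NE.
(Licensed, News): Service A gets 4, best alternative 3; Service B gets 9, best alternative 7. No profitable deviation — NE.
(News, Originals): Service A gets 8, best alternative 4; Service B gets 9, best alternative 7. No profitable deviation — NE.
(The remaining 11 profiles each have a profitable deviation by the same check.)

The pure Nash equilibria are (Originals, Licensed) and (Licensed, News) and (News, Originals).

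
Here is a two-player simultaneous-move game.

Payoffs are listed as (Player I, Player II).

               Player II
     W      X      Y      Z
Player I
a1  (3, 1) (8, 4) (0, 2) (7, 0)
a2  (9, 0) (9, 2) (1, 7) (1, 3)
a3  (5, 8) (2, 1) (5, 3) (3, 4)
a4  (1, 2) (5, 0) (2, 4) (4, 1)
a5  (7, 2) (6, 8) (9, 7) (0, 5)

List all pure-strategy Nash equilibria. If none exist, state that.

There is no pure-strategy Nash equilibrium.

Mark each player's best response to every combination of opponents' strategies; a profile where every player is best-responding is a pure Nash equilibrium.
Player I against W: payoffs 3, 9, 5, 1, 7 → best response a2.
Player I against X: payoffs 8, 9, 2, 5, 6 → best response a2.
Player I against Y: payoffs 0, 1, 5, 2, 9 → best response a5.
Player I against Z: payoffs 7, 1, 3, 4, 0 → best response a1.
Player II against a1: payoffs 1, 4, 2, 0 → best response X.
Player II against a2: payoffs 0, 2, 7, 3 → best response Y.
Player II against a3: payoffs 8, 1, 3, 4 → best response W.
Player II against a4: payoffs 2, 0, 4, 1 → best response Y.
Player II against a5: payoffs 2, 8, 7, 5 → best response X.
No profile is a mutual best response for all players.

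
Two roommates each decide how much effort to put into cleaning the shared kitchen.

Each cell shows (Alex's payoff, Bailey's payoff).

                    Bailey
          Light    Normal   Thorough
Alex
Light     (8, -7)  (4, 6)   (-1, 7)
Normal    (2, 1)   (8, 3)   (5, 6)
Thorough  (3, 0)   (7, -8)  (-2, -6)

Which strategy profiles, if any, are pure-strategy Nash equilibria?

(Normal, Thorough)

Alex against Light: payoffs 8, 2, 3 → best response Light.
Alex against Normal: payoffs 4, 8, 7 → best response Normal.
Alex against Thorough: payoffs -1, 5, -2 → best response Normal.
Bailey against Light: payoffs -7, 6, 7 → best response Thorough.
Bailey against Normal: payoffs 1, 3, 6 → best response Thorough.
Bailey against Thorough: payoffs 0, -8, -6 → best response Light.
Mutual best responses: (Normal, Thorough).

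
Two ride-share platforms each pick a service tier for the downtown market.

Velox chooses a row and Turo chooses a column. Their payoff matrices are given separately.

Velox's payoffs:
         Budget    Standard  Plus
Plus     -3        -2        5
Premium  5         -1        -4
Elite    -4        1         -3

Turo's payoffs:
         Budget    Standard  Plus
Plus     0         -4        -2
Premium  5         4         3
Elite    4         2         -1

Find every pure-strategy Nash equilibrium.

For each player, find the best response to each opponent profile; mutual best responses are the pure NE.
Velox against Budget: payoffs -3, 5, -4 → best response Premium.
Velox against Standard: payoffs -2, -1, 1 → best response Elite.
Velox against Plus: payoffs 5, -4, -3 → best response Plus.
Turo against Plus: payoffs 0, -4, -2 → best response Budget.
Turo against Premium: payoffs 5, 4, 3 → best response Budget.
Turo against Elite: payoffs 4, 2, -1 → best response Budget.
Mutual best responses: (Premium, Budget).

Pure NE: (Premium, Budget)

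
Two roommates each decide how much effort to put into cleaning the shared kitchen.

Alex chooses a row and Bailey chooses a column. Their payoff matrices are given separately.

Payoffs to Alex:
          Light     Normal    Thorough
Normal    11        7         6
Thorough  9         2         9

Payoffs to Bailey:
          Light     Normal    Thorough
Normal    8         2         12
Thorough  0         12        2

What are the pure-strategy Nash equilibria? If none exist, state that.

For each strategy profile, look for a profitable unilateral deviation.
(Normal, Light): Bailey can switch to Thorough (8 → 12). Not NE.
(Normal, Normal): Bailey can switch to Light (2 → 8). Not NE.
(Normal, Thorough): Alex can switch to Thorough (6 → 9). Not NE.
(Thorough, Light): Alex can switch to Normal (9 → 11). Not NE.
(Thorough, Normal): Alex can switch to Normal (2 → 7). Not NE.
(Thorough, Thorough): Bailey can switch to Normal (2 → 12). Not NE.

This game has no pure Nash equilibrium.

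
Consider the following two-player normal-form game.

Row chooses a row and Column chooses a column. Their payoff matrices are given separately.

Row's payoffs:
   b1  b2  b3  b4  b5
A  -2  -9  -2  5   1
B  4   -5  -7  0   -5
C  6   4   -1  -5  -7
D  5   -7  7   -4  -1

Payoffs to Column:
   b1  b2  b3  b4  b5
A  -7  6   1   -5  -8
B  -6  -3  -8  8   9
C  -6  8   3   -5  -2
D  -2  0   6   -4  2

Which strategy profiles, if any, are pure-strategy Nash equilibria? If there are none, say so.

For each player, find the best response to each opponent profile; mutual best responses are the pure NE.
Row against b1: payoffs -2, 4, 6, 5 → best response C.
Row against b2: payoffs -9, -5, 4, -7 → best response C.
Row against b3: payoffs -2, -7, -1, 7 → best response D.
Row against b4: payoffs 5, 0, -5, -4 → best response A.
Row against b5: payoffs 1, -5, -7, -1 → best response A.
Column against A: payoffs -7, 6, 1, -5, -8 → best response b2.
Column against B: payoffs -6, -3, -8, 8, 9 → best response b5.
Column against C: payoffs -6, 8, 3, -5, -2 → best response b2.
Column against D: payoffs -2, 0, 6, -4, 2 → best response b3.
Mutual best responses: (C, b2); (D, b3).

Pure-strategy Nash equilibria: (C, b2), (D, b3)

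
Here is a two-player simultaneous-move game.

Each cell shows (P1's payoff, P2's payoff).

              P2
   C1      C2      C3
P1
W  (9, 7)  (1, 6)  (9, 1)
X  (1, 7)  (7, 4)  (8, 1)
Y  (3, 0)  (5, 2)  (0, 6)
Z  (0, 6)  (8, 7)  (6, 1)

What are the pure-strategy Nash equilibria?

(W, C1); (Z, C2)

For each strategy profile, look for a profitable unilateral deviation.
(W, C1): P1 gets 9, best alternative 3; P2 gets 7, best alternative 6. No profitable deviation — NE.
(W, C2): P1 can switch to X (1 → 7). Not NE.
(W, C3): P2 can switch to C1 (1 → 7). Not NE.
(X, C1): P1 can switch to W (1 → 9). Not NE.
(X, C2): P1 can switch to Z (7 → 8). Not NE.
(X, C3): P1 can switch to W (8 → 9). Not NE.
(Y, C1): P1 can switch to W (3 → 9). Not NE.
(Z, C2): P1 gets 8, best alternative 7; P2 gets 7, best alternative 6. No profitable deviation — NE.
(The remaining 4 profiles each have a profitable deviation by the same check.)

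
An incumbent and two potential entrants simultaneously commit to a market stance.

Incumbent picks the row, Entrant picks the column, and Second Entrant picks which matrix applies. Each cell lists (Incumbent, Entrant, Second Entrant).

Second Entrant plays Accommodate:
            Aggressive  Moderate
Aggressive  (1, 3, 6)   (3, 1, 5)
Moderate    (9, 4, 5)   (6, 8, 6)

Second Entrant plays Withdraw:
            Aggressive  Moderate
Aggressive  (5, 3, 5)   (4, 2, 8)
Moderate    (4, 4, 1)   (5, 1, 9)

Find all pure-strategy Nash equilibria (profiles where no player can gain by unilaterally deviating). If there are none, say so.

Incumbent against (Aggressive, Accommodate): payoffs 1, 9 → best response Moderate.
Incumbent against (Aggressive, Withdraw): payoffs 5, 4 → best response Aggressive.
Incumbent against (Moderate, Accommodate): payoffs 3, 6 → best response Moderate.
Incumbent against (Moderate, Withdraw): payoffs 4, 5 → best response Moderate.
Entrant against (Aggressive, Accommodate): payoffs 3, 1 → best response Aggressive.
Entrant against (Aggressive, Withdraw): payoffs 3, 2 → best response Aggressive.
Entrant against (Moderate, Accommodate): payoffs 4, 8 → best response Moderate.
Entrant against (Moderate, Withdraw): payoffs 4, 1 → best response Aggressive.
Second Entrant against (Aggressive, Aggressive): payoffs 6, 5 → best response Accommodate.
Second Entrant against (Aggressive, Moderate): payoffs 5, 8 → best response Withdraw.
Second Entrant against (Moderate, Aggressive): payoffs 5, 1 → best response Accommodate.
Second Entrant against (Moderate, Moderate): payoffs 6, 9 → best response Withdraw.
No profile is a mutual best response for all players.

No pure-strategy Nash equilibrium.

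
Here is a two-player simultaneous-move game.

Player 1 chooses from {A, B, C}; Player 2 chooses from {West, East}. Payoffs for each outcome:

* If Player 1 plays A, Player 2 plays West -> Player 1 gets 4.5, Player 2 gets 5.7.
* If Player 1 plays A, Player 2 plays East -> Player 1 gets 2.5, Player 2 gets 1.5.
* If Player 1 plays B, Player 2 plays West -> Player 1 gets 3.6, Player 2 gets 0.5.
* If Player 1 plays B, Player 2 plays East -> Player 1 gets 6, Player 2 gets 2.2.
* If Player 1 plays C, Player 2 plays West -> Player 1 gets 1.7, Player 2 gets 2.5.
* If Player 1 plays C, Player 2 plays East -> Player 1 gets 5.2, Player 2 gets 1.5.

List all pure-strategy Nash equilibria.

Player 1 against West: payoffs 4.5, 3.6, 1.7 → best response A.
Player 1 against East: payoffs 2.5, 6, 5.2 → best response B.
Player 2 against A: payoffs 5.7, 1.5 → best response West.
Player 2 against B: payoffs 0.5, 2.2 → best response East.
Player 2 against C: payoffs 2.5, 1.5 → best response West.
Mutual best responses: (A, West); (B, East).

The pure Nash equilibria are (A, West); (B, East).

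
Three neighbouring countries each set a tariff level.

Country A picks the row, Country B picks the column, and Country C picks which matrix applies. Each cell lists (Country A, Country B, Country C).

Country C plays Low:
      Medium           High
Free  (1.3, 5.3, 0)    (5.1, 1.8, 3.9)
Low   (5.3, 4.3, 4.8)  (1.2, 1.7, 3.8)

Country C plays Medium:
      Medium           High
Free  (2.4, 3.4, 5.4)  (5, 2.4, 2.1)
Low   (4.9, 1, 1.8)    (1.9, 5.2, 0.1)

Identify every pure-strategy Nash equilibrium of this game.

(Free, Medium, Low): Country A can switch to Low (1.3 → 5.3). Not NE.
(Free, Medium, Medium): Country A can switch to Low (2.4 → 4.9). Not NE.
(Free, High, Low): Country B can switch to Medium (1.8 → 5.3). Not NE.
(Free, High, Medium): Country B can switch to Medium (2.4 → 3.4). Not NE.
(Low, Medium, Low): Country A gets 5.3, best alternative 1.3; Country B gets 4.3, best alternative 1.7; Country C gets 4.8, best alternative 1.8. No profitable deviation — NE.
(Low, Medium, Medium): Country B can switch to High (1 → 5.2). Not NE.
(Low, High, Low): Country A can switch to Free (1.2 → 5.1). Not NE.
(Low, High, Medium): Country A can switch to Free (1.9 → 5). Not NE.

Pure NE: (Low, Medium, Low)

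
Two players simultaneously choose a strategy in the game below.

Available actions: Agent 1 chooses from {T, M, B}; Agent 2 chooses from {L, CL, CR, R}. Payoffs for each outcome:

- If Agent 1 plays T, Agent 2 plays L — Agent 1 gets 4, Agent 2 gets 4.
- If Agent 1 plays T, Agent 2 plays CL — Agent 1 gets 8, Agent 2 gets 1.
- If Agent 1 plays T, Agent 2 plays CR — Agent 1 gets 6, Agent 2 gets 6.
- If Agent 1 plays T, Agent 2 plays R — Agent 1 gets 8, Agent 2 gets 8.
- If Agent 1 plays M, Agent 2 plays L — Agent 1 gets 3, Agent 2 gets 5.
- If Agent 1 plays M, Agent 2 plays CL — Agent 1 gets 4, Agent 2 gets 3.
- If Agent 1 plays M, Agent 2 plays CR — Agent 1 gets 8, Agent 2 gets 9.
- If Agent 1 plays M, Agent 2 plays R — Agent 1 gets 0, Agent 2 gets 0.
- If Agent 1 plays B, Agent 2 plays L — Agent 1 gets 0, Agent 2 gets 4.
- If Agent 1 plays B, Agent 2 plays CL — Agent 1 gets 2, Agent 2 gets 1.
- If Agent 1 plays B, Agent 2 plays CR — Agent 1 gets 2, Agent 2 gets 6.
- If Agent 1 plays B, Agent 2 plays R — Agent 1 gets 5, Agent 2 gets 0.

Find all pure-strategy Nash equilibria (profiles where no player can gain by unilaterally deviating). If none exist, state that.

Mark each player's best response to every combination of opponents' strategies; a profile where every player is best-responding is a pure Nash equilibrium.
Agent 1 against L: payoffs 4, 3, 0 → best response T.
Agent 1 against CL: payoffs 8, 4, 2 → best response T.
Agent 1 against CR: payoffs 6, 8, 2 → best response M.
Agent 1 against R: payoffs 8, 0, 5 → best response T.
Agent 2 against T: payoffs 4, 1, 6, 8 → best response R.
Agent 2 against M: payoffs 5, 3, 9, 0 → best response CR.
Agent 2 against B: payoffs 4, 1, 6, 0 → best response CR.
Mutual best responses: (T, R); (M, CR).

(T, R) and (M, CR)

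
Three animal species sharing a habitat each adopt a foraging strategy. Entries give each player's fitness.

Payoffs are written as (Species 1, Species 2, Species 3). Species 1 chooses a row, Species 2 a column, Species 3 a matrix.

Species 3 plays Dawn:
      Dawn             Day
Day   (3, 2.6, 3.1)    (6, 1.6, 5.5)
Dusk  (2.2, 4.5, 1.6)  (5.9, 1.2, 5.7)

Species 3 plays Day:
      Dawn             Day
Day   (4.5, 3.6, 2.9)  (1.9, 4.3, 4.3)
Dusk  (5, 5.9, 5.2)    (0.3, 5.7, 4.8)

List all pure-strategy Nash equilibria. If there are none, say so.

The pure Nash equilibria are (Day, Dawn, Dawn); (Dusk, Dawn, Day).

Species 1 against (Dawn, Dawn): payoffs 3, 2.2 → best response Day.
Species 1 against (Dawn, Day): payoffs 4.5, 5 → best response Dusk.
Species 1 against (Day, Dawn): payoffs 6, 5.9 → best response Day.
Species 1 against (Day, Day): payoffs 1.9, 0.3 → best response Day.
Species 2 against (Day, Dawn): payoffs 2.6, 1.6 → best response Dawn.
Species 2 against (Day, Day): payoffs 3.6, 4.3 → best response Day.
Species 2 against (Dusk, Dawn): payoffs 4.5, 1.2 → best response Dawn.
Species 2 against (Dusk, Day): payoffs 5.9, 5.7 → best response Dawn.
Species 3 against (Day, Dawn): payoffs 3.1, 2.9 → best response Dawn.
Species 3 against (Day, Day): payoffs 5.5, 4.3 → best response Dawn.
Species 3 against (Dusk, Dawn): payoffs 1.6, 5.2 → best response Day.
Species 3 against (Dusk, Day): payoffs 5.7, 4.8 → best response Dawn.
Mutual best responses: (Day, Dawn, Dawn); (Dusk, Dawn, Day).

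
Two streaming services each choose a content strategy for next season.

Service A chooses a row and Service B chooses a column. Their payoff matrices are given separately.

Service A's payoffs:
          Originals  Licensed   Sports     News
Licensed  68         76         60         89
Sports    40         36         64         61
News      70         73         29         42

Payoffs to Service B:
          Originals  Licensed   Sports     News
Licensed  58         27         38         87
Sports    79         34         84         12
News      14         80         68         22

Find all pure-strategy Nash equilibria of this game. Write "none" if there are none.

For each player, find the best response to each opponent profile; mutual best responses are the pure NE.
Service A against Originals: payoffs 68, 40, 70 → best response News.
Service A against Licensed: payoffs 76, 36, 73 → best response Licensed.
Service A against Sports: payoffs 60, 64, 29 → best response Sports.
Service A against News: payoffs 89, 61, 42 → best response Licensed.
Service B against Licensed: payoffs 58, 27, 38, 87 → best response News.
Service B against Sports: payoffs 79, 34, 84, 12 → best response Sports.
Service B against News: payoffs 14, 80, 68, 22 → best response Licensed.
Mutual best responses: (Licensed, News); (Sports, Sports).

(Licensed, News); (Sports, Sports)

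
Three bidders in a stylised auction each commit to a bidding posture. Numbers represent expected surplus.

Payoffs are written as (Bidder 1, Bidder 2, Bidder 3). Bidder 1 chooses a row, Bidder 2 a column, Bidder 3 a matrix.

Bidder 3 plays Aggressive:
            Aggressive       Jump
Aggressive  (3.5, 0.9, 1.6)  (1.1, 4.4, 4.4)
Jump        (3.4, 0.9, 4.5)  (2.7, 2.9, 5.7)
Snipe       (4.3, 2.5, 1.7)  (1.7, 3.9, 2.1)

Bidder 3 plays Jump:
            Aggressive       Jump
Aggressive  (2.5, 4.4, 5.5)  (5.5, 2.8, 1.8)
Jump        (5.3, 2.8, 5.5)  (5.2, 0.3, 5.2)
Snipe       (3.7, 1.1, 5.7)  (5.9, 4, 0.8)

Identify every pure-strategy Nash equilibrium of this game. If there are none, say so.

Bidder 1 against (Aggressive, Aggressive): payoffs 3.5, 3.4, 4.3 → best response Snipe.
Bidder 1 against (Aggressive, Jump): payoffs 2.5, 5.3, 3.7 → best response Jump.
Bidder 1 against (Jump, Aggressive): payoffs 1.1, 2.7, 1.7 → best response Jump.
Bidder 1 against (Jump, Jump): payoffs 5.5, 5.2, 5.9 → best response Snipe.
Bidder 2 against (Aggressive, Aggressive): payoffs 0.9, 4.4 → best response Jump.
Bidder 2 against (Aggressive, Jump): payoffs 4.4, 2.8 → best response Aggressive.
Bidder 2 against (Jump, Aggressive): payoffs 0.9, 2.9 → best response Jump.
Bidder 2 against (Jump, Jump): payoffs 2.8, 0.3 → best response Aggressive.
Bidder 2 against (Snipe, Aggressive): payoffs 2.5, 3.9 → best response Jump.
Bidder 2 against (Snipe, Jump): payoffs 1.1, 4 → best response Jump.
Bidder 3 against (Aggressive, Aggressive): payoffs 1.6, 5.5 → best response Jump.
Bidder 3 against (Aggressive, Jump): payoffs 4.4, 1.8 → best response Aggressive.
Bidder 3 against (Jump, Aggressive): payoffs 4.5, 5.5 → best response Jump.
Bidder 3 against (Jump, Jump): payoffs 5.7, 5.2 → best response Aggressive.
Bidder 3 against (Snipe, Aggressive): payoffs 1.7, 5.7 → best response Jump.
Bidder 3 against (Snipe, Jump): payoffs 2.1, 0.8 → best response Aggressive.
Mutual best responses: (Jump, Aggressive, Jump); (Jump, Jump, Aggressive).

The pure Nash equilibria are (Jump, Aggressive, Jump) and (Jump, Jump, Aggressive).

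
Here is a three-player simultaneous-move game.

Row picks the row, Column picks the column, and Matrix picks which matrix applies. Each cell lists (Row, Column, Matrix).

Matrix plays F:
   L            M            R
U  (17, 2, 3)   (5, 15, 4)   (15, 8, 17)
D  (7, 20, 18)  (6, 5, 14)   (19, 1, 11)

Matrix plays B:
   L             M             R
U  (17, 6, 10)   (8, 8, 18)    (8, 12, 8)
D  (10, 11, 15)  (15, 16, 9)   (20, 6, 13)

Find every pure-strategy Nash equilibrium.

none

Mark each player's best response to every combination of opponents' strategies; a profile where every player is best-responding is a pure Nash equilibrium.
Row against (L, F): payoffs 17, 7 → best response U.
Row against (L, B): payoffs 17, 10 → best response U.
Row against (M, F): payoffs 5, 6 → best response D.
Row against (M, B): payoffs 8, 15 → best response D.
Row against (R, F): payoffs 15, 19 → best response D.
Row against (R, B): payoffs 8, 20 → best response D.
Column against (U, F): payoffs 2, 15, 8 → best response M.
Column against (U, B): payoffs 6, 8, 12 → best response R.
Column against (D, F): payoffs 20, 5, 1 → best response L.
Column against (D, B): payoffs 11, 16, 6 → best response M.
Matrix against (U, L): payoffs 3, 10 → best response B.
Matrix against (U, M): payoffs 4, 18 → best response B.
Matrix against (U, R): payoffs 17, 8 → best response F.
Matrix against (D, L): payoffs 18, 15 → best response F.
Matrix against (D, M): payoffs 14, 9 → best response F.
Matrix against (D, R): payoffs 11, 13 → best response B.
No profile is a mutual best response for all players.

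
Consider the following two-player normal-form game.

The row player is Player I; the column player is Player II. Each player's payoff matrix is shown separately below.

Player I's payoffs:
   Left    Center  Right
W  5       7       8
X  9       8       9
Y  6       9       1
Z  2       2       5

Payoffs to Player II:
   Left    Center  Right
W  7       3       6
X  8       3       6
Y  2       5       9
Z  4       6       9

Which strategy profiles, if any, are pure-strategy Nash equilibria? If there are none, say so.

The unique pure-strategy Nash equilibrium is (X, Left).

Player I against Left: payoffs 5, 9, 6, 2 → best response X.
Player I against Center: payoffs 7, 8, 9, 2 → best response Y.
Player I against Right: payoffs 8, 9, 1, 5 → best response X.
Player II against W: payoffs 7, 3, 6 → best response Left.
Player II against X: payoffs 8, 3, 6 → best response Left.
Player II against Y: payoffs 2, 5, 9 → best response Right.
Player II against Z: payoffs 4, 6, 9 → best response Right.
Mutual best responses: (X, Left).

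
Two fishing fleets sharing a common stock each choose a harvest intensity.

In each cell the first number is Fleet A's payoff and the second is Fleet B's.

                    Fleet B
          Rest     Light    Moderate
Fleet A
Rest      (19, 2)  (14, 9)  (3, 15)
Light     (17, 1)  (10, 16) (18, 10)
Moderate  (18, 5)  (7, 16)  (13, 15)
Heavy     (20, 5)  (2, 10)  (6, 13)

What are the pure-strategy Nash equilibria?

Mark each player's best response to every combination of opponents' strategies; a profile where every player is best-responding is a pure Nash equilibrium.
Fleet A against Rest: payoffs 19, 17, 18, 20 → best response Heavy.
Fleet A against Light: payoffs 14, 10, 7, 2 → best response Rest.
Fleet A against Moderate: payoffs 3, 18, 13, 6 → best response Light.
Fleet B against Rest: payoffs 2, 9, 15 → best response Moderate.
Fleet B against Light: payoffs 1, 16, 10 → best response Light.
Fleet B against Moderate: payoffs 5, 16, 15 → best response Light.
Fleet B against Heavy: payoffs 5, 10, 13 → best response Moderate.
No profile is a mutual best response for all players.

There is no pure-strategy Nash equilibrium.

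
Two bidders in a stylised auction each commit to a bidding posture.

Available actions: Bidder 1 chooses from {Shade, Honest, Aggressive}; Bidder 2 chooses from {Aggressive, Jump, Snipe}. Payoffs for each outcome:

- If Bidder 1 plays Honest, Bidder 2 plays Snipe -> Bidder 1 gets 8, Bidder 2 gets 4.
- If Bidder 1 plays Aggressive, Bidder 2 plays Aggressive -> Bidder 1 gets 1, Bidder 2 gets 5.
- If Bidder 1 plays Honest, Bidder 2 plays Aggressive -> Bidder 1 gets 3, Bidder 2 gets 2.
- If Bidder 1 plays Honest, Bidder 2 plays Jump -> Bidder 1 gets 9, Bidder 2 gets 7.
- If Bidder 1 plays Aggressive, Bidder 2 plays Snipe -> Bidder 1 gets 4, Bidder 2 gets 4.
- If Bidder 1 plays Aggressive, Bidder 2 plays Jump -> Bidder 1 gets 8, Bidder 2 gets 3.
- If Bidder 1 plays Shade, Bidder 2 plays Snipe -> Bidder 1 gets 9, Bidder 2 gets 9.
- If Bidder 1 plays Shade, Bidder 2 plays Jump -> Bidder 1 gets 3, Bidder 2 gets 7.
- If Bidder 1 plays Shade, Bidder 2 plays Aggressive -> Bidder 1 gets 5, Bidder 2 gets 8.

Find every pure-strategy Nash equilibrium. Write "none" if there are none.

(Shade, Snipe); (Honest, Jump)

For each strategy profile, look for a profitable unilateral deviation.
(Shade, Aggressive): Bidder 2 can switch to Snipe (8 → 9). Not NE.
(Shade, Jump): Bidder 1 can switch to Honest (3 → 9). Not NE.
(Shade, Snipe): Bidder 1 gets 9, best alternative 8; Bidder 2 gets 9, best alternative 8. No profitable deviation — NE.
(Honest, Aggressive): Bidder 1 can switch to Shade (3 → 5). Not NE.
(Honest, Jump): Bidder 1 gets 9, best alternative 8; Bidder 2 gets 7, best alternative 4. No profitable deviation — NE.
(Honest, Snipe): Bidder 1 can switch to Shade (8 → 9). Not NE.
(Aggressive, Aggressive): Bidder 1 can switch to Shade (1 → 5). Not NE.
(Aggressive, Jump): Bidder 1 can switch to Honest (8 → 9). Not NE.
(Aggressive, Snipe): Bidder 1 can switch to Shade (4 → 9). Not NE.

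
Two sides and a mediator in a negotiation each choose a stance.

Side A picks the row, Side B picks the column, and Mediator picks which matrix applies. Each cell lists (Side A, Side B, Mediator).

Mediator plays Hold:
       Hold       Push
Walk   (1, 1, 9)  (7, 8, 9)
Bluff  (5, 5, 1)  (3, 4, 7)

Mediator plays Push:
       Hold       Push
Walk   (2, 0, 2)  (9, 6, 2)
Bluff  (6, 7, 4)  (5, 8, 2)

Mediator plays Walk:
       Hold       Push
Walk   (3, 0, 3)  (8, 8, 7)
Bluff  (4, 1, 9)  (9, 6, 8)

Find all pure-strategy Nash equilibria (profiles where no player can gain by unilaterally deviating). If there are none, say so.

The pure Nash equilibria are (Walk, Push, Hold) and (Bluff, Push, Walk).

Side A against (Hold, Hold): payoffs 1, 5 → best response Bluff.
Side A against (Hold, Push): payoffs 2, 6 → best response Bluff.
Side A against (Hold, Walk): payoffs 3, 4 → best response Bluff.
Side A against (Push, Hold): payoffs 7, 3 → best response Walk.
Side A against (Push, Push): payoffs 9, 5 → best response Walk.
Side A against (Push, Walk): payoffs 8, 9 → best response Bluff.
Side B against (Walk, Hold): payoffs 1, 8 → best response Push.
Side B against (Walk, Push): payoffs 0, 6 → best response Push.
Side B against (Walk, Walk): payoffs 0, 8 → best response Push.
Side B against (Bluff, Hold): payoffs 5, 4 → best response Hold.
Side B against (Bluff, Push): payoffs 7, 8 → best response Push.
Side B against (Bluff, Walk): payoffs 1, 6 → best response Push.
Mediator against (Walk, Hold): payoffs 9, 2, 3 → best response Hold.
Mediator against (Walk, Push): payoffs 9, 2, 7 → best response Hold.
Mediator against (Bluff, Hold): payoffs 1, 4, 9 → best response Walk.
Mediator against (Bluff, Push): payoffs 7, 2, 8 → best response Walk.
Mutual best responses: (Walk, Push, Hold); (Bluff, Push, Walk).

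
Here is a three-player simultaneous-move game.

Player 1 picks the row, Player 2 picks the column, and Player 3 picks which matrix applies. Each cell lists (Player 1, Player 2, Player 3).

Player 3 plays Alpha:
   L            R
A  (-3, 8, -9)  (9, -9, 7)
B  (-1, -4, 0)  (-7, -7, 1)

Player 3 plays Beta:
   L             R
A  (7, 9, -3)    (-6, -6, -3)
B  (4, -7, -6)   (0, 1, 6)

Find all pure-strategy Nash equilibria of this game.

Pure-strategy Nash equilibria: (A, L, Beta), (B, L, Alpha), (B, R, Beta)

(A, L, Alpha): Player 1 can switch to B (-3 → -1). Not NE.
(A, L, Beta): Player 1 gets 7, best alternative 4; Player 2 gets 9, best alternative -6; Player 3 gets -3, best alternative -9. No profitable deviation — NE.
(A, R, Alpha): Player 2 can switch to L (-9 → 8). Not NE.
(A, R, Beta): Player 1 can switch to B (-6 → 0). Not NE.
(B, L, Alpha): Player 1 gets -1, best alternative -3; Player 2 gets -4, best alternative -7; Player 3 gets 0, best alternative -6. No profitable deviation — NE.
(B, L, Beta): Player 1 can switch to A (4 → 7). Not NE.
(B, R, Alpha): Player 1 can switch to A (-7 → 9). Not NE.
(B, R, Beta): Player 1 gets 0, best alternative -6; Player 2 gets 1, best alternative -7; Player 3 gets 6, best alternative 1. No profitable deviation — NE.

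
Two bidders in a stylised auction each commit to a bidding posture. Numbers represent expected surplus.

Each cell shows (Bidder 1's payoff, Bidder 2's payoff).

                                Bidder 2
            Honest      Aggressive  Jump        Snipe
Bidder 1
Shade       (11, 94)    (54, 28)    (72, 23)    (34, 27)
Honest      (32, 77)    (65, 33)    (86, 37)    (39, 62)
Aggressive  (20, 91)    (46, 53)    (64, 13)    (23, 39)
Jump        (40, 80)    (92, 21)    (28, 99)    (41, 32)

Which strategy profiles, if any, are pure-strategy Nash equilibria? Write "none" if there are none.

For each strategy profile, look for a profitable unilateral deviation.
(Shade, Honest): Bidder 1 can switch to Honest (11 → 32). Not NE.
(Shade, Aggressive): Bidder 1 can switch to Honest (54 → 65). Not NE.
(Shade, Jump): Bidder 1 can switch to Honest (72 → 86). Not NE.
(Shade, Snipe): Bidder 1 can switch to Honest (34 → 39). Not NE.
(Honest, Honest): Bidder 1 can switch to Jump (32 → 40). Not NE.
(Honest, Aggressive): Bidder 1 can switch to Jump (65 → 92). Not NE.
(Honest, Jump): Bidder 2 can switch to Honest (37 → 77). Not NE.
(Honest, Snipe): Bidder 1 can switch to Jump (39 → 41). Not NE.
(The remaining 8 profiles each have a profitable deviation by the same check.)

There is no pure-strategy Nash equilibrium.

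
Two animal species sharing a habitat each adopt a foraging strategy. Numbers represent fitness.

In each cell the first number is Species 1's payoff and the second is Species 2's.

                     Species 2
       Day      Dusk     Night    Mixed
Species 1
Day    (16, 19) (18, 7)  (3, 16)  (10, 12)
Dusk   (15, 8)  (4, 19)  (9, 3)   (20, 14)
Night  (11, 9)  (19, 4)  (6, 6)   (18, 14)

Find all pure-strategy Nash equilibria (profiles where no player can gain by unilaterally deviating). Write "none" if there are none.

The unique pure-strategy Nash equilibrium is (Day, Day).

Species 1 against Day: payoffs 16, 15, 11 → best response Day.
Species 1 against Dusk: payoffs 18, 4, 19 → best response Night.
Species 1 against Night: payoffs 3, 9, 6 → best response Dusk.
Species 1 against Mixed: payoffs 10, 20, 18 → best response Dusk.
Species 2 against Day: payoffs 19, 7, 16, 12 → best response Day.
Species 2 against Dusk: payoffs 8, 19, 3, 14 → best response Dusk.
Species 2 against Night: payoffs 9, 4, 6, 14 → best response Mixed.
Mutual best responses: (Day, Day).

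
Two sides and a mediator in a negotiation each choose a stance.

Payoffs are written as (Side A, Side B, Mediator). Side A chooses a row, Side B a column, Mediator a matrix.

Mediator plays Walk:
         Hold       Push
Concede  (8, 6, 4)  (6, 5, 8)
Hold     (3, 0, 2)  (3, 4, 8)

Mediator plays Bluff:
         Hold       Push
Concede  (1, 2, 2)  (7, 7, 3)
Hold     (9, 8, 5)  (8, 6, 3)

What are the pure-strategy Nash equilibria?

Side A against (Hold, Walk): payoffs 8, 3 → best response Concede.
Side A against (Hold, Bluff): payoffs 1, 9 → best response Hold.
Side A against (Push, Walk): payoffs 6, 3 → best response Concede.
Side A against (Push, Bluff): payoffs 7, 8 → best response Hold.
Side B against (Concede, Walk): payoffs 6, 5 → best response Hold.
Side B against (Concede, Bluff): payoffs 2, 7 → best response Push.
Side B against (Hold, Walk): payoffs 0, 4 → best response Push.
Side B against (Hold, Bluff): payoffs 8, 6 → best response Hold.
Mediator against (Concede, Hold): payoffs 4, 2 → best response Walk.
Mediator against (Concede, Push): payoffs 8, 3 → best response Walk.
Mediator against (Hold, Hold): payoffs 2, 5 → best response Bluff.
Mediator against (Hold, Push): payoffs 8, 3 → best response Walk.
Mutual best responses: (Concede, Hold, Walk); (Hold, Hold, Bluff).

The pure Nash equilibria are (Concede, Hold, Walk), (Hold, Hold, Bluff).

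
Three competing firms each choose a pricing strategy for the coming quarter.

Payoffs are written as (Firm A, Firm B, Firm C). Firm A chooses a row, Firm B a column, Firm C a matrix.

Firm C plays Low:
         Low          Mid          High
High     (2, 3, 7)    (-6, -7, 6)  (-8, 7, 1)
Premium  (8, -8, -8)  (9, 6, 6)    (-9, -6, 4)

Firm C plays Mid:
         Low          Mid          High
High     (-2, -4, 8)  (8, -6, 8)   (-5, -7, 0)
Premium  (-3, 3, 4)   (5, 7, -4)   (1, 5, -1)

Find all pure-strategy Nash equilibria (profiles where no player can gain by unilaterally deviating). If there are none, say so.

The pure Nash equilibria are (High, Low, Mid); (High, High, Low); (Premium, Mid, Low).

Firm A against (Low, Low): payoffs 2, 8 → best response Premium.
Firm A against (Low, Mid): payoffs -2, -3 → best response High.
Firm A against (Mid, Low): payoffs -6, 9 → best response Premium.
Firm A against (Mid, Mid): payoffs 8, 5 → best response High.
Firm A against (High, Low): payoffs -8, -9 → best response High.
Firm A against (High, Mid): payoffs -5, 1 → best response Premium.
Firm B against (High, Low): payoffs 3, -7, 7 → best response High.
Firm B against (High, Mid): payoffs -4, -6, -7 → best response Low.
Firm B against (Premium, Low): payoffs -8, 6, -6 → best response Mid.
Firm B against (Premium, Mid): payoffs 3, 7, 5 → best response Mid.
Firm C against (High, Low): payoffs 7, 8 → best response Mid.
Firm C against (High, Mid): payoffs 6, 8 → best response Mid.
Firm C against (High, High): payoffs 1, 0 → best response Low.
Firm C against (Premium, Low): payoffs -8, 4 → best response Mid.
Firm C against (Premium, Mid): payoffs 6, -4 → best response Low.
Firm C against (Premium, High): payoffs 4, -1 → best response Low.
Mutual best responses: (High, Low, Mid); (High, High, Low); (Premium, Mid, Low).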